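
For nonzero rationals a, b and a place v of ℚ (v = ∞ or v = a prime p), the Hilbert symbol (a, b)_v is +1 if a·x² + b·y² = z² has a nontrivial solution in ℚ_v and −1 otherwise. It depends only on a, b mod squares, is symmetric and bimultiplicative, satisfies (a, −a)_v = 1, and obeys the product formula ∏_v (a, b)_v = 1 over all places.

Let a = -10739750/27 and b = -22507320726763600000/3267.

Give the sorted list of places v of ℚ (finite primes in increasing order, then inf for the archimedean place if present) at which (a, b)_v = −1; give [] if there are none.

[2, 13, 17, inf]

(a, b) ≡ (-3570, -1067430) mod (ℚ^×)²; places V = {2, 3, 5, 7, 11, 13, 17, 19, 23, ∞}.
(a,b)_19: α=2, u≡10; β=2, v≡17 (mod 19); (10|19)=-1, (17|19)=+1; sign (−1)^0·-1^2·+1^2 = +1.
(a,b)_2: α=1, β=7; u≡7, v≡5 (mod 8); ε(u)ε(v)=1·0, αω(v)=1·1, βω(u)=7·0; sum ≡ 1  ⇒  -1.
(a,b)_13: α=0, u≡5; β=3, v≡7 (mod 13); (5|13)=-1, (7|13)=-1; sign (−1)^0·-1^3·-1^0 = -1.
(a,b)_7: α=1, u≡4; β=3, v≡6 (mod 7); (4|7)=+1, (6|7)=-1; sign (−1)^1·+1^3·-1^1 = +1.
(a,b)_11: α=0, u≡9; β=-2, v≡7 (mod 11); (9|11)=+1, (7|11)=-1; sign (−1)^0·+1^-2·-1^0 = +1.
(a,b)_5: α=3, u≡1; β=5, v≡4 (mod 5); (1|5)=+1, (4|5)=+1; sign (−1)^0·+1^5·+1^3 = +1.
(a,b)_∞: sgn(-3570)=−, sgn(-1067430)=−, so -1.
(a,b)_23: α=0, u≡2; β=3, v≡18 (mod 23); (2|23)=+1, (18|23)=+1; sign (−1)^0·+1^3·+1^0 = +1.
(a,b)_3: α=-3, u≡1; β=-3, v≡2 (mod 3); (1|3)=+1, (2|3)=-1; sign (−1)^1·+1^-3·-1^-3 = +1.
(a,b)_17: α=1, u≡14; β=1, v≡16 (mod 17); (14|17)=-1, (16|17)=+1; sign (−1)^0·-1^1·+1^1 = -1.
|Ram(-3570, -1067430)| = 4, even; anisotropic at {2, 13, 17, ∞}.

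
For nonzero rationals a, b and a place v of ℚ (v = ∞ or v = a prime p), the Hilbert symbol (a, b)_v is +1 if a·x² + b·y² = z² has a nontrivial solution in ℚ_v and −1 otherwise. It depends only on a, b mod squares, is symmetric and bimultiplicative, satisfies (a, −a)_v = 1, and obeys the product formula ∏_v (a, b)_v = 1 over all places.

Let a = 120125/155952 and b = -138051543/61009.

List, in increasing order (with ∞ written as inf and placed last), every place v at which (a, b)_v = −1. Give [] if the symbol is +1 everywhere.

[3, 5]

Mod squares: a ≡ 15, b ≡ -903. Check v ∈ {∞, 2, 3, 5, 7, 13, 17, 19, 23, 31, 43}.
v=5: a=5^3·(≡3), b=5^0·(≡3) mod 5; (3|5)=-1, (3|5)=-1; (−1)^{3·0·2}·(-1)^0·(-1)^3 = -1.
v=2: v_2(a)=-4, v_2(b)=0; units ≡ 7, 1 (mod 8); ε·ε+αω+βω = 1·0+-4·0+0·0 ≡ 0  ⇒  (a,b)_2 = +1.
v=31: a=31^2·(≡24), b=31^0·(≡13) mod 31; (24|31)=-1, (13|31)=-1; (−1)^{2·0·15}·(-1)^0·(-1)^2 = +1.
v=∞: 15 > 0 and -903 < 0  ⇒  (a,b)_∞ = +1.
v=13: a=13^0·(≡11), b=13^-2·(≡2) mod 13; (11|13)=-1, (2|13)=-1; (−1)^{0·-2·6}·(-1)^-2·(-1)^0 = +1.
v=3: a=3^-3·(≡2), b=3^1·(≡2) mod 3; (2|3)=-1, (2|3)=-1; (−1)^{-3·1·1}·(-1)^1·(-1)^-3 = -1.
v=23: a=23^0·(≡15), b=23^2·(≡17) mod 23; (15|23)=-1, (17|23)=-1; (−1)^{0·2·11}·(-1)^2·(-1)^0 = +1.
v=17: a=17^0·(≡8), b=17^2·(≡1) mod 17; (8|17)=+1, (1|17)=+1; (−1)^{0·2·8}·(+1)^2·(+1)^0 = +1.
v=43: a=43^0·(≡21), b=43^1·(≡42) mod 43; (21|43)=+1, (42|43)=-1; (−1)^{0·1·21}·(+1)^1·(-1)^0 = +1.
v=7: a=7^0·(≡2), b=7^1·(≡1) mod 7; (2|7)=+1, (1|7)=+1; (−1)^{0·1·3}·(+1)^1·(+1)^0 = +1.
v=19: a=19^-2·(≡10), b=19^-2·(≡16) mod 19; (10|19)=-1, (16|19)=+1; (−1)^{-2·-2·9}·(-1)^-2·(+1)^-2 = +1.
Ram(15, -903) = {3, 5}; no ℚ_3-point on the conic.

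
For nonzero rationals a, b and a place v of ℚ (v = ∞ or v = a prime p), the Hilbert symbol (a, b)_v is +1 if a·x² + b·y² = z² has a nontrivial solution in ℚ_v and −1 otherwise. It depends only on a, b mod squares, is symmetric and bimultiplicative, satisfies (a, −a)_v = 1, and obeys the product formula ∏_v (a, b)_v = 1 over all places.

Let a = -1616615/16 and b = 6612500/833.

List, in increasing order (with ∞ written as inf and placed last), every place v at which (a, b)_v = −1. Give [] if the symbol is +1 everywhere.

Mod squares: a ≡ -1616615, b ≡ 85. Check v ∈ {∞, 2, 5, 7, 11, 13, 17, 19, 23}.
v=5: a=5^1·(≡2), b=5^5·(≡2) mod 5; (2|5)=-1, (2|5)=-1; (−1)^{1·5·2}·(-1)^5·(-1)^1 = +1.
v=7: a=7^1·(≡3), b=7^-2·(≡2) mod 7; (3|7)=-1, (2|7)=+1; (−1)^{1·-2·3}·(-1)^-2·(+1)^1 = +1.
v=2: v_2(a)=-4, v_2(b)=2; units ≡ 1, 5 (mod 8); ε·ε+αω+βω = 0·0+-4·1+2·0 ≡ 0  ⇒  (a,b)_2 = +1.
v=∞: -1616615 < 0 and 85 > 0  ⇒  (a,b)_∞ = +1.
v=13: a=13^1·(≡1), b=13^0·(≡11) mod 13; (1|13)=+1, (11|13)=-1; (−1)^{1·0·6}·(+1)^0·(-1)^1 = -1.
v=19: a=19^1·(≡1), b=19^0·(≡17) mod 19; (1|19)=+1, (17|19)=+1; (−1)^{1·0·9}·(+1)^0·(+1)^1 = +1.
v=17: a=17^1·(≡14), b=17^-1·(≡12) mod 17; (14|17)=-1, (12|17)=-1; (−1)^{1·-1·8}·(-1)^-1·(-1)^1 = +1.
v=11: a=11^1·(≡10), b=11^0·(≡6) mod 11; (10|11)=-1, (6|11)=-1; (−1)^{1·0·5}·(-1)^0·(-1)^1 = -1.
v=23: a=23^0·(≡2), b=23^2·(≡16) mod 23; (2|23)=+1, (16|23)=+1; (−1)^{0·2·11}·(+1)^2·(+1)^0 = +1.
(-1616615, 85 / ℚ) ramifies at {11, 13}: a division algebra.

[11, 13]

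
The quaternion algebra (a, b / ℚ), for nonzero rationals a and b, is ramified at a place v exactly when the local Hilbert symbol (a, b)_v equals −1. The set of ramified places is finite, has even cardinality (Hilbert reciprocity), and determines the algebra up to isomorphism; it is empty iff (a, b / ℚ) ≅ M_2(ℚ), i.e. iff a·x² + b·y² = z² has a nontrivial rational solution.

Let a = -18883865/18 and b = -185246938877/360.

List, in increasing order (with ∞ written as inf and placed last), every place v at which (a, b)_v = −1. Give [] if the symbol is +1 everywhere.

Mod squares: a ≡ -130, b ≡ -770. Check v ∈ {∞, 2, 3, 5, 7, 11, 13}.
v=11: a=11^2·(≡2), b=11^3·(≡8) mod 11; (2|11)=-1, (8|11)=-1; (−1)^{2·3·5}·(-1)^3·(-1)^2 = -1.
v=5: a=5^1·(≡4), b=5^-1·(≡4) mod 5; (4|5)=+1, (4|5)=+1; (−1)^{1·-1·2}·(+1)^-1·(+1)^1 = +1.
v=7: a=7^4·(≡6), b=7^7·(≡2) mod 7; (6|7)=-1, (2|7)=+1; (−1)^{4·7·3}·(-1)^7·(+1)^4 = -1.
v=13: a=13^1·(≡3), b=13^2·(≡1) mod 13; (3|13)=+1, (1|13)=+1; (−1)^{1·2·6}·(+1)^2·(+1)^1 = +1.
v=∞: -130 < 0 and -770 < 0  ⇒  (a,b)_∞ = -1.
v=3: a=3^-2·(≡2), b=3^-2·(≡1) mod 3; (2|3)=-1, (1|3)=+1; (−1)^{-2·-2·1}·(-1)^-2·(+1)^-2 = +1.
v=2: v_2(a)=-1, v_2(b)=-3; units ≡ 7, 7 (mod 8); ε·ε+αω+βω = 1·1+-1·0+-3·0 ≡ 1  ⇒  (a,b)_2 = -1.
Ram(-130, -770) = {2, 7, 11, ∞}; no ℚ_2-point on the conic.

[2, 7, 11, inf]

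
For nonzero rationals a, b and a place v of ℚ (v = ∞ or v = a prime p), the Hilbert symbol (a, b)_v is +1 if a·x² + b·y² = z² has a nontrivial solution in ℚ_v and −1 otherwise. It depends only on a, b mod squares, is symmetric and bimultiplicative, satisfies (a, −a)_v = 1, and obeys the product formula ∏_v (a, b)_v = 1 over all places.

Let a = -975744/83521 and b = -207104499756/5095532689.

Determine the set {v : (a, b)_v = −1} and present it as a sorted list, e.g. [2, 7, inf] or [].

Mod squares: a ≡ -14, b ≡ -11. Check v ∈ {∞, 2, 3, 7, 11, 13, 17, 19}.
v=7: a=7^1·(≡5), b=7^2·(≡6) mod 7; (5|7)=-1, (6|7)=-1; (−1)^{1·2·3}·(-1)^2·(-1)^1 = -1.
v=∞: -14 < 0 and -11 < 0  ⇒  (a,b)_∞ = -1.
v=11: a=11^2·(≡6), b=11^5·(≡2) mod 11; (6|11)=-1, (2|11)=-1; (−1)^{2·5·5}·(-1)^5·(-1)^2 = -1.
v=13: a=13^0·(≡4), b=13^-2·(≡11) mod 13; (4|13)=+1, (11|13)=-1; (−1)^{0·-2·6}·(+1)^-2·(-1)^0 = +1.
v=19: a=19^0·(≡6), b=19^-2·(≡15) mod 19; (6|19)=+1, (15|19)=-1; (−1)^{0·-2·9}·(+1)^-2·(-1)^0 = +1.
v=17: a=17^-4·(≡5), b=17^-4·(≡3) mod 17; (5|17)=-1, (3|17)=-1; (−1)^{-4·-4·8}·(-1)^-4·(-1)^-4 = +1.
v=3: a=3^2·(≡1), b=3^8·(≡1) mod 3; (1|3)=+1, (1|3)=+1; (−1)^{2·8·1}·(+1)^8·(+1)^2 = +1.
v=2: v_2(a)=7, v_2(b)=2; units ≡ 1, 5 (mod 8); ε·ε+αω+βω = 0·0+7·1+2·0 ≡ 1  ⇒  (a,b)_2 = -1.
Ram(-14, -11) = {2, 7, 11, ∞}; no ℚ_2-point on the conic.

[2, 7, 11, inf]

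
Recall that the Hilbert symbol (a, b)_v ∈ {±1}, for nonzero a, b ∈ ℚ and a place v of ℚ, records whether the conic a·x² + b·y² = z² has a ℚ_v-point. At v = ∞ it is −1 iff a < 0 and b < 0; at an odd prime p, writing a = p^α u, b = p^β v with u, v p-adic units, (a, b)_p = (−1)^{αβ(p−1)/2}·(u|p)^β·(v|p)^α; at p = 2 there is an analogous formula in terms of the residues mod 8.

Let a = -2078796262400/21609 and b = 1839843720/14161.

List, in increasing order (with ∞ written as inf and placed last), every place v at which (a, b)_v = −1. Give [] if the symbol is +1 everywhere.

Mod squares: a ≡ -11, b ≡ 130. Check v ∈ {∞, 2, 3, 5, 7, 11, 13, 17, 19}.
v=∞: -11 < 0 and 130 > 0  ⇒  (a,b)_∞ = +1.
v=19: a=19^2·(≡15), b=19^2·(≡6) mod 19; (15|19)=-1, (6|19)=+1; (−1)^{2·2·9}·(-1)^2·(+1)^2 = +1.
v=7: a=7^-4·(≡5), b=7^-2·(≡4) mod 7; (5|7)=-1, (4|7)=+1; (−1)^{-4·-2·3}·(-1)^-2·(+1)^-4 = +1.
v=3: a=3^-2·(≡1), b=3^4·(≡1) mod 3; (1|3)=+1, (1|3)=+1; (−1)^{-2·4·1}·(+1)^4·(+1)^-2 = +1.
v=2: v_2(a)=10, v_2(b)=3; units ≡ 5, 1 (mod 8); ε·ε+αω+βω = 0·0+10·0+3·1 ≡ 1  ⇒  (a,b)_2 = -1.
v=11: a=11^3·(≡7), b=11^2·(≡5) mod 11; (7|11)=-1, (5|11)=+1; (−1)^{3·2·5}·(-1)^2·(+1)^3 = +1.
v=5: a=5^2·(≡1), b=5^1·(≡4) mod 5; (1|5)=+1, (4|5)=+1; (−1)^{2·1·2}·(+1)^1·(+1)^2 = +1.
v=13: a=13^2·(≡2), b=13^1·(≡4) mod 13; (2|13)=-1, (4|13)=+1; (−1)^{2·1·6}·(-1)^1·(+1)^2 = -1.
v=17: a=17^0·(≡14), b=17^-2·(≡7) mod 17; (14|17)=-1, (7|17)=-1; (−1)^{0·-2·8}·(-1)^-2·(-1)^0 = +1.
Ram(-11, 130) = {2, 13}; no ℚ_2-point on the conic.

[2, 13]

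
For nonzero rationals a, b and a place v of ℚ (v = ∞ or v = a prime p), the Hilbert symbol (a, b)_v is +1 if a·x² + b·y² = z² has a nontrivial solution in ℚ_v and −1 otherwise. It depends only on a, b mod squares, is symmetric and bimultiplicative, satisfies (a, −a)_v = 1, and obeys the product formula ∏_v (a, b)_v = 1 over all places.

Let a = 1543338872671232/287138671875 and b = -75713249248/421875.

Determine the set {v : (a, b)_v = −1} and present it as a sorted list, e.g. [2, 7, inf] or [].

[3, 7]

(a, b) ≡ (4641, -714) mod (ℚ^×)²; places V = {2, 3, 5, 7, 11, 13, 17, ∞}.
(a,b)_17: α=1, u≡15; β=1, v≡9 (mod 17); (15|17)=+1, (9|17)=+1; sign (−1)^0·+1^1·+1^1 = +1.
(a,b)_7: α=9, u≡6; β=7, v≡5 (mod 7); (6|7)=-1, (5|7)=-1; sign (−1)^1·-1^7·-1^9 = -1.
(a,b)_13: α=3, u≡7; β=2, v≡1 (mod 13); (7|13)=-1, (1|13)=+1; sign (−1)^0·-1^2·+1^3 = +1.
(a,b)_5: α=-10, u≡4; β=-6, v≡1 (mod 5); (4|5)=+1, (1|5)=+1; sign (−1)^0·+1^-6·+1^-10 = +1.
(a,b)_∞: sgn(4641)=+, sgn(-714)=−, so +1.
(a,b)_3: α=-5, u≡2; β=-3, v≡2 (mod 3); (2|3)=-1, (2|3)=-1; sign (−1)^1·-1^-3·-1^-5 = -1.
(a,b)_11: α=-2, u≡10; β=0, v≡4 (mod 11); (10|11)=-1, (4|11)=+1; sign (−1)^0·-1^0·+1^-2 = +1.
(a,b)_2: α=10, β=5; u≡1, v≡3 (mod 8); ε(u)ε(v)=0·1, αω(v)=10·1, βω(u)=5·0; sum ≡ 0  ⇒  +1.
(4641, -714 / ℚ) ramifies at {3, 7}: a division algebra.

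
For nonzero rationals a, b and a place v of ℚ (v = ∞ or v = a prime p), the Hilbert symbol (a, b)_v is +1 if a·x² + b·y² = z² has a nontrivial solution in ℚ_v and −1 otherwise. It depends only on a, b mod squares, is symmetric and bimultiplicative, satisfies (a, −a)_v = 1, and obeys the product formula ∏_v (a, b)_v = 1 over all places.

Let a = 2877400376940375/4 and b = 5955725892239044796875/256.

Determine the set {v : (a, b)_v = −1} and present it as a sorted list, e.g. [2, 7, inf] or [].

[2, 5, 7, 13, 17, 19]

(a, b) ≡ (3135, 323323) mod (ℚ^×)²; places V = {2, 3, 5, 7, 11, 13, 17, 19, ∞}.
(a,b)_17: α=6, u≡10; β=9, v≡8 (mod 17); (10|17)=-1, (8|17)=+1; sign (−1)^0·-1^9·+1^6 = -1.
(a,b)_3: α=3, u≡1; β=0, v≡1 (mod 3); (1|3)=+1, (1|3)=+1; sign (−1)^0·+1^0·+1^3 = +1.
(a,b)_13: α=2, u≡2; β=3, v≡8 (mod 13); (2|13)=-1, (8|13)=-1; sign (−1)^0·-1^3·-1^2 = -1.
(a,b)_5: α=3, u≡2; β=6, v≡2 (mod 5); (2|5)=-1, (2|5)=-1; sign (−1)^0·-1^6·-1^3 = -1.
(a,b)_19: α=1, u≡13; β=1, v≡3 (mod 19); (13|19)=-1, (3|19)=-1; sign (−1)^1·-1^1·-1^1 = -1.
(a,b)_∞: sgn(3135)=+, sgn(323323)=+, so +1.
(a,b)_11: α=1, u≡8; β=1, v≡1 (mod 11); (8|11)=-1, (1|11)=+1; sign (−1)^1·-1^1·+1^1 = +1.
(a,b)_7: α=0, u≡5; β=1, v≡5 (mod 7); (5|7)=-1, (5|7)=-1; sign (−1)^0·-1^1·-1^0 = -1.
(a,b)_2: α=-2, β=-8; u≡7, v≡3 (mod 8); ε(u)ε(v)=1·1, αω(v)=-2·1, βω(u)=-8·0; sum ≡ 1  ⇒  -1.
|Ram(3135, 323323)| = 6, even; anisotropic at {2, 5, 7, 13, 17, 19}.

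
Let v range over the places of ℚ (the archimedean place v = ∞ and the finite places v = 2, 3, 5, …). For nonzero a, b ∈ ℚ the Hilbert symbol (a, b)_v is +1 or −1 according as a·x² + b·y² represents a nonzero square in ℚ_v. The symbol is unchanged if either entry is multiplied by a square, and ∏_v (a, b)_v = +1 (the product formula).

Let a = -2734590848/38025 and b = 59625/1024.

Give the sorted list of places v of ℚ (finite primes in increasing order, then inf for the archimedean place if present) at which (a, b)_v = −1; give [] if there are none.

[5, 43, 47, 53]

(a, b) ≡ (-44462, 265) mod (ℚ^×)²; places V = {2, 3, 5, 11, 13, 31, 43, 47, 53, ∞}.
(a,b)_47: α=1, u≡10; β=0, v≡30 (mod 47); (10|47)=-1, (30|47)=-1; sign (−1)^0·-1^0·-1^1 = -1.
(a,b)_2: α=7, β=-10; u≡1, v≡1 (mod 8); ε(u)ε(v)=0·0, αω(v)=7·0, βω(u)=-10·0; sum ≡ 0  ⇒  +1.
(a,b)_43: α=1, u≡21; β=0, v≡2 (mod 43); (21|43)=+1, (2|43)=-1; sign (−1)^0·+1^0·-1^1 = -1.
(a,b)_∞: sgn(-44462)=−, sgn(265)=+, so +1.
(a,b)_11: α=1, u≡2; β=0, v≡5 (mod 11); (2|11)=-1, (5|11)=+1; sign (−1)^0·-1^0·+1^1 = +1.
(a,b)_53: α=0, u≡5; β=1, v≡35 (mod 53); (5|53)=-1, (35|53)=-1; sign (−1)^0·-1^1·-1^0 = -1.
(a,b)_5: α=-2, u≡2; β=3, v≡3 (mod 5); (2|5)=-1, (3|5)=-1; sign (−1)^0·-1^3·-1^-2 = -1.
(a,b)_31: α=2, u≡22; β=0, v≡12 (mod 31); (22|31)=-1, (12|31)=-1; sign (−1)^0·-1^0·-1^2 = +1.
(a,b)_3: α=-2, u≡1; β=2, v≡1 (mod 3); (1|3)=+1, (1|3)=+1; sign (−1)^0·+1^2·+1^-2 = +1.
(a,b)_13: α=-2, u≡6; β=0, v≡2 (mod 13); (6|13)=-1, (2|13)=-1; sign (−1)^0·-1^0·-1^-2 = +1.
(-44462, 265 / ℚ) ramifies at {5, 43, 47, 53}: a division algebra.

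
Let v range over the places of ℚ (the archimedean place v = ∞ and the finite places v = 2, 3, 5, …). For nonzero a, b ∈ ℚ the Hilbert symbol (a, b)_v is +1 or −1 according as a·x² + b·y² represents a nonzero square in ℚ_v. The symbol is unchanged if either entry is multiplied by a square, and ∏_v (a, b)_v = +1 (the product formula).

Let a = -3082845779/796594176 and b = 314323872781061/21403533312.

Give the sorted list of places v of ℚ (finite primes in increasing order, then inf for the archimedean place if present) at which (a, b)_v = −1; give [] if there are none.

Mod squares: a ≡ -299, b ≡ 2387. Check v ∈ {∞, 2, 3, 7, 11, 13, 19, 23, 31}.
v=3: a=3^-4·(≡1), b=3^-6·(≡2) mod 3; (1|3)=+1, (2|3)=-1; (−1)^{-4·-6·1}·(+1)^-6·(-1)^-4 = +1.
v=19: a=19^2·(≡4), b=19^2·(≡18) mod 19; (4|19)=+1, (18|19)=-1; (−1)^{2·2·9}·(+1)^2·(-1)^2 = +1.
v=13: a=13^5·(≡4), b=13^6·(≡2) mod 13; (4|13)=+1, (2|13)=-1; (−1)^{5·6·6}·(+1)^6·(-1)^5 = -1.
v=7: a=7^-4·(≡2), b=7^-1·(≡5) mod 7; (2|7)=+1, (5|7)=-1; (−1)^{-4·-1·3}·(+1)^-1·(-1)^-4 = +1.
v=31: a=31^0·(≡3), b=31^1·(≡29) mod 31; (3|31)=-1, (29|31)=-1; (−1)^{0·1·15}·(-1)^1·(-1)^0 = -1.
v=23: a=23^1·(≡21), b=23^2·(≡13) mod 23; (21|23)=-1, (13|23)=+1; (−1)^{1·2·11}·(-1)^2·(+1)^1 = +1.
v=∞: -299 < 0 and 2387 > 0  ⇒  (a,b)_∞ = +1.
v=11: a=11^0·(≡5), b=11^1·(≡2) mod 11; (5|11)=+1, (2|11)=-1; (−1)^{0·1·5}·(+1)^1·(-1)^0 = +1.
v=2: v_2(a)=-12, v_2(b)=-22; units ≡ 5, 3 (mod 8); ε·ε+αω+βω = 0·1+-12·1+-22·1 ≡ 0  ⇒  (a,b)_2 = +1.
|Ram(-299, 2387)| = 2, even; anisotropic at {13, 31}.

[13, 31]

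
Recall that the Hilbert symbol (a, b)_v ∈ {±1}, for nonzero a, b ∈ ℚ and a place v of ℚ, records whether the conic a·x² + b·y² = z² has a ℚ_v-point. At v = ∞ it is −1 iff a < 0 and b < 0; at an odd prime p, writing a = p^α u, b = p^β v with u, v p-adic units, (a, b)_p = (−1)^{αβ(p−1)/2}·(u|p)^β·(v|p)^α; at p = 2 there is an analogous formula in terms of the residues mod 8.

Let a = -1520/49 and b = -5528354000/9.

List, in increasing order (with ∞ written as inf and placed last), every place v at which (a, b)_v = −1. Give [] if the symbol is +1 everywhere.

Mod squares: a ≡ -95, b ≡ -38285. Check v ∈ {∞, 2, 3, 5, 7, 13, 19, 31}.
v=∞: -95 < 0 and -38285 < 0  ⇒  (a,b)_∞ = -1.
v=2: v_2(a)=4, v_2(b)=4; units ≡ 1, 3 (mod 8); ε·ε+αω+βω = 0·1+4·1+4·0 ≡ 0  ⇒  (a,b)_2 = +1.
v=19: a=19^1·(≡10), b=19^3·(≡2) mod 19; (10|19)=-1, (2|19)=-1; (−1)^{1·3·9}·(-1)^3·(-1)^1 = -1.
v=31: a=31^0·(≡12), b=31^1·(≡8) mod 31; (12|31)=-1, (8|31)=+1; (−1)^{0·1·15}·(-1)^1·(+1)^0 = -1.
v=5: a=5^1·(≡4), b=5^3·(≡2) mod 5; (4|5)=+1, (2|5)=-1; (−1)^{1·3·2}·(+1)^3·(-1)^1 = -1.
v=7: a=7^-2·(≡6), b=7^0·(≡3) mod 7; (6|7)=-1, (3|7)=-1; (−1)^{-2·0·3}·(-1)^0·(-1)^-2 = +1.
v=13: a=13^0·(≡4), b=13^1·(≡6) mod 13; (4|13)=+1, (6|13)=-1; (−1)^{0·1·6}·(+1)^1·(-1)^0 = +1.
v=3: a=3^0·(≡1), b=3^-2·(≡1) mod 3; (1|3)=+1, (1|3)=+1; (−1)^{0·-2·1}·(+1)^-2·(+1)^0 = +1.
Ram(-95, -38285) = {5, 19, 31, ∞}; no ℚ_5-point on the conic.

[5, 19, 31, inf]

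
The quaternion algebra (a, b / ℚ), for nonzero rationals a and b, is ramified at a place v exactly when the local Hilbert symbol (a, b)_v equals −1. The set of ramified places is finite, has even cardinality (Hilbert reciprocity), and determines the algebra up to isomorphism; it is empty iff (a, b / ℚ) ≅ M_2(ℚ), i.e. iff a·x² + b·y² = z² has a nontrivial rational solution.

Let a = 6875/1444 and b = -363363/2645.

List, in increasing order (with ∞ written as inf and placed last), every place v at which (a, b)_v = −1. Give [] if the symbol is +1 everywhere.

[3, 13]

Mod squares: a ≡ 11, b ≡ -15015. Check v ∈ {∞, 2, 3, 5, 7, 11, 13, 19, 23}.
v=13: a=13^0·(≡11), b=13^1·(≡2) mod 13; (11|13)=-1, (2|13)=-1; (−1)^{0·1·6}·(-1)^1·(-1)^0 = -1.
v=19: a=19^-2·(≡4), b=19^0·(≡3) mod 19; (4|19)=+1, (3|19)=-1; (−1)^{-2·0·9}·(+1)^0·(-1)^-2 = +1.
v=11: a=11^1·(≡3), b=11^3·(≡7) mod 11; (3|11)=+1, (7|11)=-1; (−1)^{1·3·5}·(+1)^3·(-1)^1 = +1.
v=∞: 11 > 0 and -15015 < 0  ⇒  (a,b)_∞ = +1.
v=5: a=5^4·(≡4), b=5^-1·(≡3) mod 5; (4|5)=+1, (3|5)=-1; (−1)^{4·-1·2}·(+1)^-1·(-1)^4 = +1.
v=2: v_2(a)=-2, v_2(b)=0; units ≡ 3, 1 (mod 8); ε·ε+αω+βω = 1·0+-2·0+0·1 ≡ 0  ⇒  (a,b)_2 = +1.
v=7: a=7^0·(≡4), b=7^1·(≡4) mod 7; (4|7)=+1, (4|7)=+1; (−1)^{0·1·3}·(+1)^1·(+1)^0 = +1.
v=23: a=23^0·(≡5), b=23^-2·(≡12) mod 23; (5|23)=-1, (12|23)=+1; (−1)^{0·-2·11}·(-1)^-2·(+1)^0 = +1.
v=3: a=3^0·(≡2), b=3^1·(≡2) mod 3; (2|3)=-1, (2|3)=-1; (−1)^{0·1·1}·(-1)^1·(-1)^0 = -1.
Ram(11, -15015) = {3, 13}; no ℚ_3-point on the conic.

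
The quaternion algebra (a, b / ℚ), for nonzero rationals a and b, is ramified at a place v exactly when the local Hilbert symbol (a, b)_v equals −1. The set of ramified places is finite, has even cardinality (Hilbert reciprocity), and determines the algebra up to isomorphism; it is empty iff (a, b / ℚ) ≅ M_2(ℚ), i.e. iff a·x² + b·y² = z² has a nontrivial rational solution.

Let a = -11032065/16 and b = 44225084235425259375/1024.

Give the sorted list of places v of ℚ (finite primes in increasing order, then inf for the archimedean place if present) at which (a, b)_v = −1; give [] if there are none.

[2, 17, 19, 23]

(a, b) ≡ (-1225785, 1615) mod (ℚ^×)²; places V = {2, 3, 5, 11, 17, 19, 23, ∞}.
(a,b)_∞: sgn(-1225785)=−, sgn(1615)=+, so +1.
(a,b)_3: α=3, u≡2; β=8, v≡1 (mod 3); (2|3)=-1, (1|3)=+1; sign (−1)^0·-1^8·+1^3 = +1.
(a,b)_17: α=1, u≡4; β=3, v≡7 (mod 17); (4|17)=+1, (7|17)=-1; sign (−1)^0·+1^3·-1^1 = -1.
(a,b)_11: α=1, u≡2; β=2, v≡1 (mod 11); (2|11)=-1, (1|11)=+1; sign (−1)^0·-1^2·+1^1 = +1.
(a,b)_2: α=-4, β=-10; u≡7, v≡7 (mod 8); ε(u)ε(v)=1·1, αω(v)=-4·0, βω(u)=-10·0; sum ≡ 1  ⇒  -1.
(a,b)_5: α=1, u≡2; β=5, v≡2 (mod 5); (2|5)=-1, (2|5)=-1; sign (−1)^0·-1^5·-1^1 = +1.
(a,b)_23: α=1, u≡15; β=2, v≡14 (mod 23); (15|23)=-1, (14|23)=-1; sign (−1)^0·-1^2·-1^1 = -1.
(a,b)_19: α=1, u≡11; β=3, v≡5 (mod 19); (11|19)=+1, (5|19)=+1; sign (−1)^1·+1^3·+1^1 = -1.
|Ram(-1225785, 1615)| = 4, even; anisotropic at {2, 17, 19, 23}.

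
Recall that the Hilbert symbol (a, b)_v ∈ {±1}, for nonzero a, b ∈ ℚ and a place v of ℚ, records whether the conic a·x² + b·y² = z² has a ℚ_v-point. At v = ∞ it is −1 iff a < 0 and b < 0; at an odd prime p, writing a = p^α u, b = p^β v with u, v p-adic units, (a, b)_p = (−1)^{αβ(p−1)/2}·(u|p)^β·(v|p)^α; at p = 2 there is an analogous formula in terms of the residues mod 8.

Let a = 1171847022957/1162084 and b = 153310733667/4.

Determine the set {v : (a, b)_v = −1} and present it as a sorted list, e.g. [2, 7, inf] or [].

Mod squares: a ≡ 237133, b ≡ 788307. Check v ∈ {∞, 2, 3, 7, 11, 13, 17, 19, 29, 37, 41}.
v=37: a=37^1·(≡31), b=37^0·(≡31) mod 37; (31|37)=-1, (31|37)=-1; (−1)^{1·0·18}·(-1)^0·(-1)^1 = -1.
v=29: a=29^1·(≡25), b=29^1·(≡3) mod 29; (25|29)=+1, (3|29)=-1; (−1)^{1·1·14}·(+1)^1·(-1)^1 = -1.
v=∞: 237133 > 0 and 788307 > 0  ⇒  (a,b)_∞ = +1.
v=3: a=3^4·(≡1), b=3^5·(≡2) mod 3; (1|3)=+1, (2|3)=-1; (−1)^{4·5·1}·(+1)^5·(-1)^4 = +1.
v=7: a=7^-4·(≡2), b=7^4·(≡2) mod 7; (2|7)=+1, (2|7)=+1; (−1)^{-4·4·3}·(+1)^4·(+1)^-4 = +1.
v=19: a=19^2·(≡10), b=19^0·(≡7) mod 19; (10|19)=-1, (7|19)=+1; (−1)^{2·0·9}·(-1)^0·(+1)^2 = +1.
v=17: a=17^1·(≡13), b=17^1·(≡3) mod 17; (13|17)=+1, (3|17)=-1; (−1)^{1·1·8}·(+1)^1·(-1)^1 = -1.
v=13: a=13^3·(≡8), b=13^1·(≡5) mod 13; (8|13)=-1, (5|13)=-1; (−1)^{3·1·6}·(-1)^1·(-1)^3 = +1.
v=41: a=41^0·(≡22), b=41^1·(≡32) mod 41; (22|41)=-1, (32|41)=+1; (−1)^{0·1·20}·(-1)^1·(+1)^0 = -1.
v=2: v_2(a)=-2, v_2(b)=-2; units ≡ 5, 3 (mod 8); ε·ε+αω+βω = 0·1+-2·1+-2·1 ≡ 0  ⇒  (a,b)_2 = +1.
v=11: a=11^-2·(≡6), b=11^0·(≡9) mod 11; (6|11)=-1, (9|11)=+1; (−1)^{-2·0·5}·(-1)^0·(+1)^-2 = +1.
Ram(237133, 788307) = {17, 29, 37, 41}; no ℚ_17-point on the conic.

[17, 29, 37, 41]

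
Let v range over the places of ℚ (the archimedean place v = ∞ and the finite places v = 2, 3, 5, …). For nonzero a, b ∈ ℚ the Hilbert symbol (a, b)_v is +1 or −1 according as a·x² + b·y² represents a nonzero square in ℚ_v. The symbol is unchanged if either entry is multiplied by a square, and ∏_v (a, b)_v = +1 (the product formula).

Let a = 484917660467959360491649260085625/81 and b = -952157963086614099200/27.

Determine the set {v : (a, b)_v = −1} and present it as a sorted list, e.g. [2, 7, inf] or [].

[3, 17, 19, 41]

Mod squares: a ≡ 11905457, b ≡ -23199. Check v ∈ {∞, 2, 3, 5, 7, 11, 13, 17, 19, 29, 31, 37, 41}.
v=37: a=37^2·(≡21), b=37^1·(≡29) mod 37; (21|37)=+1, (29|37)=-1; (−1)^{2·1·18}·(+1)^1·(-1)^2 = +1.
v=31: a=31^3·(≡1), b=31^2·(≡14) mod 31; (1|31)=+1, (14|31)=+1; (−1)^{3·2·15}·(+1)^2·(+1)^3 = +1.
v=11: a=11^4·(≡4), b=11^1·(≡9) mod 11; (4|11)=+1, (9|11)=+1; (−1)^{4·1·5}·(+1)^1·(+1)^4 = +1.
v=29: a=29^3·(≡5), b=29^2·(≡4) mod 29; (5|29)=+1, (4|29)=+1; (−1)^{3·2·14}·(+1)^2·(+1)^3 = +1.
v=17: a=17^3·(≡12), b=17^2·(≡12) mod 17; (12|17)=-1, (12|17)=-1; (−1)^{3·2·8}·(-1)^2·(-1)^3 = -1.
v=5: a=5^4·(≡2), b=5^2·(≡1) mod 5; (2|5)=-1, (1|5)=+1; (−1)^{4·2·2}·(-1)^2·(+1)^4 = +1.
v=7: a=7^2·(≡2), b=7^2·(≡5) mod 7; (2|7)=+1, (5|7)=-1; (−1)^{2·2·3}·(+1)^2·(-1)^2 = +1.
v=41: a=41^3·(≡26), b=41^2·(≡27) mod 41; (26|41)=-1, (27|41)=-1; (−1)^{3·2·20}·(-1)^2·(-1)^3 = -1.
v=2: v_2(a)=0, v_2(b)=8; units ≡ 1, 1 (mod 8); ε·ε+αω+βω = 0·0+0·0+8·0 ≡ 0  ⇒  (a,b)_2 = +1.
v=13: a=13^2·(≡6), b=13^0·(≡5) mod 13; (6|13)=-1, (5|13)=-1; (−1)^{2·0·6}·(-1)^0·(-1)^2 = +1.
v=∞: 11905457 > 0 and -23199 < 0  ⇒  (a,b)_∞ = +1.
v=19: a=19^1·(≡3), b=19^1·(≡18) mod 19; (3|19)=-1, (18|19)=-1; (−1)^{1·1·9}·(-1)^1·(-1)^1 = -1.
v=3: a=3^-4·(≡2), b=3^-3·(≡1) mod 3; (2|3)=-1, (1|3)=+1; (−1)^{-4·-3·1}·(-1)^-3·(+1)^-4 = -1.
(11905457, -23199 / ℚ) ramifies at {3, 17, 19, 41}: a division algebra.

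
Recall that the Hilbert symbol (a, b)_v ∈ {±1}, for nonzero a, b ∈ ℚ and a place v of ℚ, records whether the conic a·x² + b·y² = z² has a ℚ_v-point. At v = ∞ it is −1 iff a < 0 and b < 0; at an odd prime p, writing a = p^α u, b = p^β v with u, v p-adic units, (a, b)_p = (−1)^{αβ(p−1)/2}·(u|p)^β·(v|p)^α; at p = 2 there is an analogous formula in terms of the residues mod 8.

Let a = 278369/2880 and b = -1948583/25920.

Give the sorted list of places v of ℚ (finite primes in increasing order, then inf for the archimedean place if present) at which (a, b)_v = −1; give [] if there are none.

[5, 7, 13, 23]

Mod squares: a ≡ 28405, b ≡ -198835. Check v ∈ {∞, 2, 3, 5, 7, 13, 19, 23}.
v=13: a=13^1·(≡4), b=13^1·(≡7) mod 13; (4|13)=+1, (7|13)=-1; (−1)^{1·1·6}·(+1)^1·(-1)^1 = -1.
v=3: a=3^-2·(≡1), b=3^-4·(≡2) mod 3; (1|3)=+1, (2|3)=-1; (−1)^{-2·-4·1}·(+1)^-4·(-1)^-2 = +1.
v=5: a=5^-1·(≡4), b=5^-1·(≡3) mod 5; (4|5)=+1, (3|5)=-1; (−1)^{-1·-1·2}·(+1)^-1·(-1)^-1 = -1.
v=19: a=19^1·(≡14), b=19^1·(≡6) mod 19; (14|19)=-1, (6|19)=+1; (−1)^{1·1·9}·(-1)^1·(+1)^1 = +1.
v=∞: 28405 > 0 and -198835 < 0  ⇒  (a,b)_∞ = +1.
v=7: a=7^2·(≡6), b=7^3·(≡4) mod 7; (6|7)=-1, (4|7)=+1; (−1)^{2·3·3}·(-1)^3·(+1)^2 = -1.
v=2: v_2(a)=-6, v_2(b)=-6; units ≡ 5, 5 (mod 8); ε·ε+αω+βω = 0·0+-6·1+-6·1 ≡ 0  ⇒  (a,b)_2 = +1.
v=23: a=23^1·(≡1), b=23^1·(≡12) mod 23; (1|23)=+1, (12|23)=+1; (−1)^{1·1·11}·(+1)^1·(+1)^1 = -1.
(28405, -198835 / ℚ) ramifies at {5, 7, 13, 23}: a division algebra.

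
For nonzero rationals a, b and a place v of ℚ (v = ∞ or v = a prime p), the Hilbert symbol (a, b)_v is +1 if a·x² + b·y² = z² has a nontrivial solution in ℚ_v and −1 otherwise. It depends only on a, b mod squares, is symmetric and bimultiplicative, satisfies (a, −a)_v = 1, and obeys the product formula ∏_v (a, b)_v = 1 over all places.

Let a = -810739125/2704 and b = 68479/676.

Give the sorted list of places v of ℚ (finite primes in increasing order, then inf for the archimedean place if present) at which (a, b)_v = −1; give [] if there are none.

[2, 7]

(a, b) ≡ (-44485, 31) mod (ℚ^×)²; places V = {2, 3, 5, 7, 13, 31, 41, 47, ∞}.
(a,b)_3: α=6, u≡2; β=0, v≡1 (mod 3); (2|3)=-1, (1|3)=+1; sign (−1)^0·-1^0·+1^6 = +1.
(a,b)_2: α=-4, β=-2; u≡3, v≡7 (mod 8); ε(u)ε(v)=1·1, αω(v)=-4·0, βω(u)=-2·1; sum ≡ 1  ⇒  -1.
(a,b)_31: α=1, u≡26; β=1, v≡9 (mod 31); (26|31)=-1, (9|31)=+1; sign (−1)^1·-1^1·+1^1 = +1.
(a,b)_41: α=1, u≡15; β=0, v≡23 (mod 41); (15|41)=-1, (23|41)=+1; sign (−1)^0·-1^0·+1^1 = +1.
(a,b)_7: α=1, u≡2; β=0, v≡3 (mod 7); (2|7)=+1, (3|7)=-1; sign (−1)^0·+1^0·-1^1 = -1.
(a,b)_47: α=0, u≡12; β=2, v≡20 (mod 47); (12|47)=+1, (20|47)=-1; sign (−1)^0·+1^2·-1^0 = +1.
(a,b)_13: α=-2, u≡4; β=-2, v≡2 (mod 13); (4|13)=+1, (2|13)=-1; sign (−1)^0·+1^-2·-1^-2 = +1.
(a,b)_∞: sgn(-44485)=−, sgn(31)=+, so +1.
(a,b)_5: α=3, u≡3; β=0, v≡4 (mod 5); (3|5)=-1, (4|5)=+1; sign (−1)^0·-1^0·+1^3 = +1.
Ram(-44485, 31) = {2, 7}; no ℚ_2-point on the conic.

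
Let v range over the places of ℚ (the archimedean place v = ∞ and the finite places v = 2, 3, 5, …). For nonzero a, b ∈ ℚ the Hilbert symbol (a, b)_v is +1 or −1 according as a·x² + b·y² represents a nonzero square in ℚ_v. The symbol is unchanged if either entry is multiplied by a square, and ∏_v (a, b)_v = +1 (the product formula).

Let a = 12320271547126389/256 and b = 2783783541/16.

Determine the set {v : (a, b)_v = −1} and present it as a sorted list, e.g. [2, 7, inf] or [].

[3, 7, 11, 17]

(a, b) ≡ (629, 196581) mod (ℚ^×)²; places V = {2, 3, 7, 11, 17, 23, 37, ∞}.
(a,b)_17: α=3, u≡3; β=2, v≡3 (mod 17); (3|17)=-1, (3|17)=-1; sign (−1)^0·-1^2·-1^3 = -1.
(a,b)_37: α=1, u≡5; β=1, v≡14 (mod 37); (5|37)=-1, (14|37)=-1; sign (−1)^0·-1^1·-1^1 = +1.
(a,b)_3: α=2, u≡2; β=1, v≡1 (mod 3); (2|3)=-1, (1|3)=+1; sign (−1)^0·-1^1·+1^2 = -1.
(a,b)_11: α=2, u≡6; β=1, v≡10 (mod 11); (6|11)=-1, (10|11)=-1; sign (−1)^0·-1^1·-1^2 = -1.
(a,b)_∞: sgn(629)=+, sgn(196581)=+, so +1.
(a,b)_7: α=6, u≡6; β=3, v≡6 (mod 7); (6|7)=-1, (6|7)=-1; sign (−1)^0·-1^3·-1^6 = -1.
(a,b)_23: α=2, u≡13; β=1, v≡14 (mod 23); (13|23)=+1, (14|23)=-1; sign (−1)^0·+1^1·-1^2 = +1.
(a,b)_2: α=-8, β=-4; u≡5, v≡5 (mod 8); ε(u)ε(v)=0·0, αω(v)=-8·1, βω(u)=-4·1; sum ≡ 0  ⇒  +1.
(629, 196581 / ℚ) ramifies at {3, 7, 11, 17}: a division algebra.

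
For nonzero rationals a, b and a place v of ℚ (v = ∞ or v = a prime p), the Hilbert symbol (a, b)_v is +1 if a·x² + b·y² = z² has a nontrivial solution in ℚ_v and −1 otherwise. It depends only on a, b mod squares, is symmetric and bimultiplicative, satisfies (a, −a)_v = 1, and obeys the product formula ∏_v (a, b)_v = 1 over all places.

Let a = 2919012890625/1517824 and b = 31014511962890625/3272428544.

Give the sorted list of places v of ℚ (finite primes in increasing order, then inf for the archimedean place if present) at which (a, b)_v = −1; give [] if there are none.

[11, 17]

Mod squares: a ≡ 17, b ≡ 11. Check v ∈ {∞, 2, 3, 5, 7, 11, 13, 17}.
v=5: a=5^8·(≡2), b=5^12·(≡4) mod 5; (2|5)=-1, (4|5)=+1; (−1)^{8·12·2}·(-1)^12·(+1)^8 = +1.
v=13: a=13^2·(≡12), b=13^2·(≡2) mod 13; (12|13)=+1, (2|13)=-1; (−1)^{2·2·6}·(+1)^2·(-1)^2 = +1.
v=2: v_2(a)=-8, v_2(b)=-10; units ≡ 1, 3 (mod 8); ε·ε+αω+βω = 0·1+-8·1+-10·0 ≡ 0  ⇒  (a,b)_2 = +1.
v=3: a=3^2·(≡2), b=3^2·(≡2) mod 3; (2|3)=-1, (2|3)=-1; (−1)^{2·2·1}·(-1)^2·(-1)^2 = +1.
v=∞: 17 > 0 and 11 > 0  ⇒  (a,b)_∞ = +1.
v=11: a=11^-2·(≡10), b=11^-3·(≡5) mod 11; (10|11)=-1, (5|11)=+1; (−1)^{-2·-3·5}·(-1)^-3·(+1)^-2 = -1.
v=17: a=17^3·(≡2), b=17^4·(≡14) mod 17; (2|17)=+1, (14|17)=-1; (−1)^{3·4·8}·(+1)^4·(-1)^3 = -1.
v=7: a=7^-2·(≡6), b=7^-4·(≡4) mod 7; (6|7)=-1, (4|7)=+1; (−1)^{-2·-4·3}·(-1)^-4·(+1)^-2 = +1.
|Ram(17, 11)| = 2, even; anisotropic at {11, 17}.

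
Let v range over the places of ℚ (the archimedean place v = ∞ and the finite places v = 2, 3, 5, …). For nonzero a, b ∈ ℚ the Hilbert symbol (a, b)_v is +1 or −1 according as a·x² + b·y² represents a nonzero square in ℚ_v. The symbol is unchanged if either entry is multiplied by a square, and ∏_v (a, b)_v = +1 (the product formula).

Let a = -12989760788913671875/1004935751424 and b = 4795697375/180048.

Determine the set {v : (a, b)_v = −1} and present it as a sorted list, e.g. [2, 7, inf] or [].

[2, 3, 19, 31]

(a, b) ≡ (-589, 8835) mod (ℚ^×)²; places V = {2, 3, 5, 7, 11, 19, 29, 31, ∞}.
(a,b)_31: α=-3, u≡11; β=-1, v≡15 (mod 31); (11|31)=-1, (15|31)=-1; sign (−1)^1·-1^-1·-1^-3 = -1.
(a,b)_∞: sgn(-589)=−, sgn(8835)=+, so +1.
(a,b)_2: α=-8, β=-4; u≡3, v≡3 (mod 8); ε(u)ε(v)=1·1, αω(v)=-8·1, βω(u)=-4·1; sum ≡ 1  ⇒  -1.
(a,b)_5: α=8, u≡4; β=3, v≡3 (mod 5); (4|5)=+1, (3|5)=-1; sign (−1)^0·+1^3·-1^8 = +1.
(a,b)_11: α=-4, u≡5; β=-2, v≡6 (mod 11); (5|11)=+1, (6|11)=-1; sign (−1)^0·+1^-2·-1^-4 = +1.
(a,b)_29: α=2, u≡20; β=2, v≡12 (mod 29); (20|29)=+1, (12|29)=-1; sign (−1)^0·+1^2·-1^2 = +1.
(a,b)_19: α=3, u≡4; β=1, v≡6 (mod 19); (4|19)=+1, (6|19)=+1; sign (−1)^1·+1^1·+1^3 = -1.
(a,b)_7: α=8, u≡6; β=4, v≡2 (mod 7); (6|7)=-1, (2|7)=+1; sign (−1)^0·-1^4·+1^8 = +1.
(a,b)_3: α=-2, u≡2; β=-1, v≡2 (mod 3); (2|3)=-1, (2|3)=-1; sign (−1)^0·-1^-1·-1^-2 = -1.
(-589, 8835 / ℚ) ramifies at {2, 3, 19, 31}: a division algebra.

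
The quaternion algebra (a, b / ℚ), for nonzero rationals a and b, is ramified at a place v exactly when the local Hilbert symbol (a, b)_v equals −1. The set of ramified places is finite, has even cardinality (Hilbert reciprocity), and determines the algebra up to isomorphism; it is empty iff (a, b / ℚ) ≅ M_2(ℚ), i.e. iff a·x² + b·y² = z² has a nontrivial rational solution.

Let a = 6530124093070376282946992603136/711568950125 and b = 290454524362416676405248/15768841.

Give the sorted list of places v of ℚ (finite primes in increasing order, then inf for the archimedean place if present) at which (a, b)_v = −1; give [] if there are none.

Mod squares: a ≡ 588455, b ≡ 81098. Check v ∈ {∞, 2, 3, 5, 7, 11, 17, 19, 23, 41, 43, 53}.
v=53: a=53^2·(≡29), b=53^2·(≡41) mod 53; (29|53)=+1, (41|53)=-1; (−1)^{2·2·26}·(+1)^2·(-1)^2 = +1.
v=17: a=17^1·(≡12), b=17^0·(≡9) mod 17; (12|17)=-1, (9|17)=+1; (−1)^{1·0·8}·(-1)^0·(+1)^1 = +1.
v=41: a=41^4·(≡10), b=41^3·(≡23) mod 41; (10|41)=+1, (23|41)=+1; (−1)^{4·3·20}·(+1)^3·(+1)^4 = +1.
v=5: a=5^-3·(≡1), b=5^0·(≡3) mod 5; (1|5)=+1, (3|5)=-1; (−1)^{-3·0·2}·(+1)^0·(-1)^-3 = -1.
v=43: a=43^1·(≡25), b=43^1·(≡37) mod 43; (25|43)=+1, (37|43)=-1; (−1)^{1·1·21}·(+1)^1·(-1)^1 = +1.
v=2: v_2(a)=28, v_2(b)=19; units ≡ 7, 5 (mod 8); ε·ε+αω+βω = 1·0+28·1+19·0 ≡ 0  ⇒  (a,b)_2 = +1.
v=19: a=19^-6·(≡5), b=19^-4·(≡1) mod 19; (5|19)=+1, (1|19)=+1; (−1)^{-6·-4·9}·(+1)^-4·(+1)^-6 = +1.
v=23: a=23^1·(≡8), b=23^1·(≡15) mod 23; (8|23)=+1, (15|23)=-1; (−1)^{1·1·11}·(+1)^1·(-1)^1 = +1.
v=∞: 588455 > 0 and 81098 > 0  ⇒  (a,b)_∞ = +1.
v=7: a=7^3·(≡2), b=7^2·(≡6) mod 7; (2|7)=+1, (6|7)=-1; (−1)^{3·2·3}·(+1)^2·(-1)^3 = -1.
v=3: a=3^12·(≡2), b=3^10·(≡2) mod 3; (2|3)=-1, (2|3)=-1; (−1)^{12·10·1}·(-1)^10·(-1)^12 = +1.
v=11: a=11^-2·(≡8), b=11^-2·(≡7) mod 11; (8|11)=-1, (7|11)=-1; (−1)^{-2·-2·5}·(-1)^-2·(-1)^-2 = +1.
(588455, 81098 / ℚ) ramifies at {5, 7}: a division algebra.

[5, 7]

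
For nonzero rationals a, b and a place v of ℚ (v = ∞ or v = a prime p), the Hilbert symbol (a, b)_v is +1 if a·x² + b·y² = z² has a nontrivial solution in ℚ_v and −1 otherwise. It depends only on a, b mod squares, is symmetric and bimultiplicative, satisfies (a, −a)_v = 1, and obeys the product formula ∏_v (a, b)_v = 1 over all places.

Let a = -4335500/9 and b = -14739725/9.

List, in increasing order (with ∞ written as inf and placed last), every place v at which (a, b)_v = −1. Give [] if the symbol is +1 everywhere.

(a, b) ≡ (-43355, -589589) mod (ℚ^×)²; places V = {2, 3, 5, 7, 11, 13, 19, 23, 29, 31, ∞}.
(a,b)_∞: sgn(-43355)=−, sgn(-589589)=−, so -1.
(a,b)_3: α=-2, u≡1; β=-2, v≡1 (mod 3); (1|3)=+1, (1|3)=+1; sign (−1)^0·+1^-2·+1^-2 = +1.
(a,b)_19: α=0, u≡8; β=1, v≡10 (mod 19); (8|19)=-1, (10|19)=-1; sign (−1)^0·-1^1·-1^0 = -1.
(a,b)_5: α=3, u≡4; β=2, v≡4 (mod 5); (4|5)=+1, (4|5)=+1; sign (−1)^0·+1^2·+1^3 = +1.
(a,b)_2: α=2, β=0; u≡5, v≡3 (mod 8); ε(u)ε(v)=0·1, αω(v)=2·1, βω(u)=0·1; sum ≡ 0  ⇒  +1.
(a,b)_29: α=1, u≡22; β=0, v≡2 (mod 29); (22|29)=+1, (2|29)=-1; sign (−1)^0·+1^0·-1^1 = -1.
(a,b)_11: α=0, u≡2; β=1, v≡5 (mod 11); (2|11)=-1, (5|11)=+1; sign (−1)^0·-1^1·+1^0 = -1.
(a,b)_23: α=1, u≡6; β=0, v≡1 (mod 23); (6|23)=+1, (1|23)=+1; sign (−1)^0·+1^0·+1^1 = +1.
(a,b)_7: α=0, u≡3; β=1, v≡1 (mod 7); (3|7)=-1, (1|7)=+1; sign (−1)^0·-1^1·+1^0 = -1.
(a,b)_13: α=1, u≡6; β=1, v≡1 (mod 13); (6|13)=-1, (1|13)=+1; sign (−1)^0·-1^1·+1^1 = -1.
(a,b)_31: α=0, u≡4; β=1, v≡21 (mod 31); (4|31)=+1, (21|31)=-1; sign (−1)^0·+1^1·-1^0 = +1.
(-43355, -589589 / ℚ) ramifies at {7, 11, 13, 19, 29, ∞}: a division algebra.

[7, 11, 13, 19, 29, inf]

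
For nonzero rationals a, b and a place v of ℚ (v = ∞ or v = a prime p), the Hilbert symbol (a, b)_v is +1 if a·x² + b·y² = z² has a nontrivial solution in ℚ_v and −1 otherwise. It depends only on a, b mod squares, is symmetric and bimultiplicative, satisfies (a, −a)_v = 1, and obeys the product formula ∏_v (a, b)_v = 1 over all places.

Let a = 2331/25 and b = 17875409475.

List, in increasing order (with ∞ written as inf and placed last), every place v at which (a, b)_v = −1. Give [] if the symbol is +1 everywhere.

Mod squares: a ≡ 259, b ≡ 10659. Check v ∈ {∞, 2, 3, 5, 7, 11, 17, 19, 37}.
v=7: a=7^1·(≡1), b=7^2·(≡3) mod 7; (1|7)=+1, (3|7)=-1; (−1)^{1·2·3}·(+1)^2·(-1)^1 = -1.
v=2: v_2(a)=0, v_2(b)=0; units ≡ 3, 3 (mod 8); ε·ε+αω+βω = 1·1+0·1+0·1 ≡ 1  ⇒  (a,b)_2 = -1.
v=∞: 259 > 0 and 10659 > 0  ⇒  (a,b)_∞ = +1.
v=37: a=37^1·(≡4), b=37^2·(≡12) mod 37; (4|37)=+1, (12|37)=+1; (−1)^{1·2·18}·(+1)^2·(+1)^1 = +1.
v=17: a=17^0·(≡13), b=17^1·(≡16) mod 17; (13|17)=+1, (16|17)=+1; (−1)^{0·1·8}·(+1)^1·(+1)^0 = +1.
v=11: a=11^0·(≡7), b=11^1·(≡9) mod 11; (7|11)=-1, (9|11)=+1; (−1)^{0·1·5}·(-1)^1·(+1)^0 = -1.
v=19: a=19^0·(≡18), b=19^1·(≡14) mod 19; (18|19)=-1, (14|19)=-1; (−1)^{0·1·9}·(-1)^1·(-1)^0 = -1.
v=3: a=3^2·(≡1), b=3^1·(≡1) mod 3; (1|3)=+1, (1|3)=+1; (−1)^{2·1·1}·(+1)^1·(+1)^2 = +1.
v=5: a=5^-2·(≡1), b=5^2·(≡4) mod 5; (1|5)=+1, (4|5)=+1; (−1)^{-2·2·2}·(+1)^2·(+1)^-2 = +1.
(259, 10659 / ℚ) ramifies at {2, 7, 11, 19}: a division algebra.

[2, 7, 11, 19]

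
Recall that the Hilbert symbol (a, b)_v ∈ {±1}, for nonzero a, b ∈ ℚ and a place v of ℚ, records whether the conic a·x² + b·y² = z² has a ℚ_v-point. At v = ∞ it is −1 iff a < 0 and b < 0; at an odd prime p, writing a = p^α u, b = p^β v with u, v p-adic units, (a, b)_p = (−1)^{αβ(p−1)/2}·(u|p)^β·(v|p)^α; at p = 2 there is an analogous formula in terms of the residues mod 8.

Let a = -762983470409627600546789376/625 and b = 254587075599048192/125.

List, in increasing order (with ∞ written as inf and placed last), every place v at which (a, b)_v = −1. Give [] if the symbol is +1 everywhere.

(a, b) ≡ (-7854, 211990) mod (ℚ^×)²; places V = {2, 3, 5, 7, 11, 13, 17, 29, 43, ∞}.
(a,b)_7: α=3, u≡5; β=2, v≡1 (mod 7); (5|7)=-1, (1|7)=+1; sign (−1)^0·-1^2·+1^3 = +1.
(a,b)_∞: sgn(-7854)=−, sgn(211990)=+, so +1.
(a,b)_3: α=7, u≡1; β=4, v≡1 (mod 3); (1|3)=+1, (1|3)=+1; sign (−1)^0·+1^4·+1^7 = +1.
(a,b)_11: α=3, u≡3; β=2, v≡5 (mod 11); (3|11)=+1, (5|11)=+1; sign (−1)^0·+1^2·+1^3 = +1.
(a,b)_29: α=2, u≡22; β=1, v≡19 (mod 29); (22|29)=+1, (19|29)=-1; sign (−1)^0·+1^1·-1^2 = +1.
(a,b)_43: α=2, u≡1; β=1, v≡26 (mod 43); (1|43)=+1, (26|43)=-1; sign (−1)^0·+1^1·-1^2 = +1.
(a,b)_17: α=5, u≡3; β=3, v≡2 (mod 17); (3|17)=-1, (2|17)=+1; sign (−1)^0·-1^3·+1^5 = -1.
(a,b)_13: α=2, u≡2; β=2, v≡10 (mod 13); (2|13)=-1, (10|13)=+1; sign (−1)^0·-1^2·+1^2 = +1.
(a,b)_5: α=-4, u≡4; β=-3, v≡2 (mod 5); (4|5)=+1, (2|5)=-1; sign (−1)^0·+1^-3·-1^-4 = +1.
(a,b)_2: α=11, β=9; u≡1, v≡3 (mod 8); ε(u)ε(v)=0·1, αω(v)=11·1, βω(u)=9·0; sum ≡ 1  ⇒  -1.
|Ram(-7854, 211990)| = 2, even; anisotropic at {2, 17}.

[2, 17]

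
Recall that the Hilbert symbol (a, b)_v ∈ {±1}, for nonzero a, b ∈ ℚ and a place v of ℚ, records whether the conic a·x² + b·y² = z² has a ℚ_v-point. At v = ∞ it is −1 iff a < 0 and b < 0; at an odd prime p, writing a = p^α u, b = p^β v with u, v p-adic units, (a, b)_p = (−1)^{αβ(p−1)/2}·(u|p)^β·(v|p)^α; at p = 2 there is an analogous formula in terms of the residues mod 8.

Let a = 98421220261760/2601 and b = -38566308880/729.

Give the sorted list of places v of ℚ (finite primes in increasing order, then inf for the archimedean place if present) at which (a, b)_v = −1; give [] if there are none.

[2, 5]

(a, b) ≡ (8990, -1705) mod (ℚ^×)²; places V = {2, 3, 5, 11, 17, 29, 31, 41, ∞}.
(a,b)_31: α=1, u≡27; β=1, v≡10 (mod 31); (27|31)=-1, (10|31)=+1; sign (−1)^1·-1^1·+1^1 = +1.
(a,b)_5: α=1, u≡2; β=1, v≡1 (mod 5); (2|5)=-1, (1|5)=+1; sign (−1)^0·-1^1·+1^1 = -1.
(a,b)_3: α=-2, u≡2; β=-6, v≡2 (mod 3); (2|3)=-1, (2|3)=-1; sign (−1)^0·-1^-6·-1^-2 = +1.
(a,b)_17: α=-2, u≡14; β=0, v≡6 (mod 17); (14|17)=-1, (6|17)=-1; sign (−1)^0·-1^0·-1^-2 = +1.
(a,b)_11: α=2, u≡1; β=1, v≡2 (mod 11); (1|11)=+1, (2|11)=-1; sign (−1)^0·+1^1·-1^2 = +1.
(a,b)_∞: sgn(8990)=+, sgn(-1705)=−, so +1.
(a,b)_41: α=2, u≡11; β=2, v≡35 (mod 41); (11|41)=-1, (35|41)=-1; sign (−1)^0·-1^2·-1^2 = +1.
(a,b)_29: α=3, u≡28; β=2, v≡5 (mod 29); (28|29)=+1, (5|29)=+1; sign (−1)^0·+1^2·+1^3 = +1.
(a,b)_2: α=7, β=4; u≡7, v≡7 (mod 8); ε(u)ε(v)=1·1, αω(v)=7·0, βω(u)=4·0; sum ≡ 1  ⇒  -1.
|Ram(8990, -1705)| = 2, even; anisotropic at {2, 5}.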